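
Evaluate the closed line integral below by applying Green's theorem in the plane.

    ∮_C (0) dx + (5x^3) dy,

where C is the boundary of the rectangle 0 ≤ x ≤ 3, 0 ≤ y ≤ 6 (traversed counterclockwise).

Green's theorem converts the closed line integral into a double integral over the enclosed region D:

    ∮_C P dx + Q dy = ∬_D (∂Q/∂x - ∂P/∂y) dA.

Here P = 0, Q = 5x^3, so

    ∂Q/∂x = 15x^2,    ∂P/∂y = 0,
    ∂Q/∂x - ∂P/∂y = 15x^2.

D is the region 0 ≤ x ≤ 3, 0 ≤ y ≤ 6. Evaluating the double integral:

    ∬_D (15x^2) dA = ∫_0^{3} ∫_0^{6} (15x^2) dy dx.

Inner (y from 0 to 6): 90x^2.
Outer (x from 0 to 3): 810.

Therefore ∮_C P dx + Q dy = 810.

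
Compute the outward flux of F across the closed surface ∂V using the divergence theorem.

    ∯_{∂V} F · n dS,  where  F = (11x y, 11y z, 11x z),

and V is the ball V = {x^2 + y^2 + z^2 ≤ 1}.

By the divergence theorem,

    ∯_{∂V} F · n dS = ∭_V (∇ · F) dV.

Compute the divergence:
    ∇ · F = ∂F_x/∂x + ∂F_y/∂y + ∂F_z/∂z = 11y + 11z + 11x = 11x + 11y + 11z.

In spherical coordinates, x = ρ sin(φ) cos(θ), y = ρ sin(φ) sin(θ), z = ρ cos(φ), dV = ρ^2 sin(φ) dρ dφ dθ, with 0 ≤ ρ ≤ 1, 0 ≤ φ ≤ π, 0 ≤ θ ≤ 2π.

The integrand, after substitution and multiplying by the volume element, becomes (11ρ (sqrt(2)sin(φ)sin(θ + π/4) + cos(φ))) · ρ^2 sin(φ), so

    ∭_V (∇·F) dV = ∫_0^{2π} ∫_0^{π} ∫_0^{1} (11ρ (sqrt(2)sin(φ)sin(θ + π/4) + cos(φ))) · ρ^2 sin(φ) dρ dφ dθ.

Inner (ρ from 0 to 1): 11(sqrt(2)sin(φ)sin(θ + π/4) + cos(φ))sin(φ)/4.
Middle (φ from 0 to π): 11sqrt(2)π sin(θ + π/4)/8.
Outer (θ from 0 to 2π): 0.

Therefore ∯_{∂V} F · n dS = 0.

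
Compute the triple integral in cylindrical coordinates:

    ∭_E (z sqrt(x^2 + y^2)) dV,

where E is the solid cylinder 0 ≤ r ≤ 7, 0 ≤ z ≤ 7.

In cylindrical coordinates, x = r cos(θ), y = r sin(θ), z = z, and dV = r dr dθ dz.

The integrand becomes r z, so

    ∭_E (z sqrt(x^2 + y^2)) dV = ∫_{0}^{2π} ∫_{0}^{7} ∫_{0}^{7} (r z) · r dz dr dθ.

Inner (z): 49r^2/2.
Middle (r from 0 to 7): 16807/6.
Outer (θ): 16807π/3.

Therefore the triple integral equals 16807π/3.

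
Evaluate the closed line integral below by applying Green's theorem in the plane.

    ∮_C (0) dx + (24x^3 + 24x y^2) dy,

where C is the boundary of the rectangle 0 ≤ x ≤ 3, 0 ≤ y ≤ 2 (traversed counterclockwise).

Green's theorem converts the closed line integral into a double integral over the enclosed region D:

    ∮_C P dx + Q dy = ∬_D (∂Q/∂x - ∂P/∂y) dA.

Here P = 0, Q = 24x^3 + 24x y^2, so

    ∂Q/∂x = 72x^2 + 24y^2,    ∂P/∂y = 0,
    ∂Q/∂x - ∂P/∂y = 72x^2 + 24y^2.

D is the region 0 ≤ x ≤ 3, 0 ≤ y ≤ 2. Evaluating the double integral:

    ∬_D (72x^2 + 24y^2) dA = ∫_0^{3} ∫_0^{2} (72x^2 + 24y^2) dy dx.

Inner (y from 0 to 2): 144x^2 + 64.
Outer (x from 0 to 3): 1488.

Therefore ∮_C P dx + Q dy = 1488.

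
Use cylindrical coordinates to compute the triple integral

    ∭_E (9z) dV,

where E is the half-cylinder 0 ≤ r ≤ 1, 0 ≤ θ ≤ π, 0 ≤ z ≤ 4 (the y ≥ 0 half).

In cylindrical coordinates, x = r cos(θ), y = r sin(θ), z = z, and dV = r dr dθ dz.

The integrand becomes 9z, so

    ∭_E (9z) dV = ∫_{0}^{π} ∫_{0}^{1} ∫_{0}^{4} (9z) · r dz dr dθ.

Inner (z): 72r.
Middle (r from 0 to 1): 36.
Outer (θ): 36π.

Therefore the triple integral equals 36π.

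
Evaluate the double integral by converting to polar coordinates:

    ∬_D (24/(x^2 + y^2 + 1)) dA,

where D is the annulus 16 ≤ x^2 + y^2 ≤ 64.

The region D is 4 ≤ r ≤ 8, 0 ≤ θ ≤ 2π in polar coordinates, where x = r cos(θ), y = r sin(θ), and dA = r dr dθ.

Under the substitution, the integrand becomes 24/(r^2 + 1), so

    ∬_D (24/(x^2 + y^2 + 1)) dA = ∫_{0}^{2π} ∫_{4}^{8} (24/(r^2 + 1)) · r dr dθ.

Inner integral (in r): ∫_{4}^{8} (24/(r^2 + 1)) · r dr = log(5688009063105712890625/582622237229761).

Outer integral (in θ): ∫_{0}^{2π} (log(5688009063105712890625/582622237229761)) dθ = log((5688009063105712890625/582622237229761)^(2π)).

Therefore ∬_D (24/(x^2 + y^2 + 1)) dA = log((5688009063105712890625/582622237229761)^(2π)).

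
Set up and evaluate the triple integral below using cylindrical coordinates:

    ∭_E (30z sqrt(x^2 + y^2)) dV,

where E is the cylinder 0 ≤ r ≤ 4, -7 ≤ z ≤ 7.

In cylindrical coordinates, x = r cos(θ), y = r sin(θ), z = z, and dV = r dr dθ dz.

The integrand becomes 30r z, so

    ∭_E (30z sqrt(x^2 + y^2)) dV = ∫_{0}^{2π} ∫_{0}^{4} ∫_{-7}^{7} (30r z) · r dz dr dθ.

Inner (z): 0.
Middle (r from 0 to 4): 0.
Outer (θ): 0.

Therefore the triple integral equals 0.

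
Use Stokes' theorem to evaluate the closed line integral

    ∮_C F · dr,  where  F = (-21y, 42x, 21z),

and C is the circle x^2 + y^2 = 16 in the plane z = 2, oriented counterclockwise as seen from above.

Let S be the flat disk x^2 + y^2 ≤ 16 in the plane z = 2, with upward unit normal n̂ = ẑ. By Stokes' theorem,

    ∮_C F · dr = ∬_S (∇ × F) · n̂ dS = ∬_D (curl F)_z dA,

where D is the disk x^2 + y^2 ≤ 16.

Compute the curl of F = (-21y, 42x, 21z):
    (∇ × F)_x = ∂F_z/∂y - ∂F_y/∂z = 0,
    (∇ × F)_y = ∂F_x/∂z - ∂F_z/∂x = 0,
    (∇ × F)_z = ∂F_y/∂x - ∂F_x/∂y = 63.

On z = 2, (curl F)_z = 63.

Convert to polar (x = r cos θ, y = r sin θ, dA = r dr dθ); the integrand becomes 63, so

    ∬_D (curl F)_z dA = ∫_0^{2π} ∫_0^{4} (63) · r dr dθ.

Inner (r from 0 to 4): 504.
Outer (θ from 0 to 2π): 1008π.

Therefore ∮_C F · dr = 1008π.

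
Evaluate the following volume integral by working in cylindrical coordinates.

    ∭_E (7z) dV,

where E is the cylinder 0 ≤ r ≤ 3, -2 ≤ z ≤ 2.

In cylindrical coordinates, x = r cos(θ), y = r sin(θ), z = z, and dV = r dr dθ dz.

The integrand becomes 7z, so

    ∭_E (7z) dV = ∫_{0}^{2π} ∫_{0}^{3} ∫_{-2}^{2} (7z) · r dz dr dθ.

Inner (z): 0.
Middle (r from 0 to 3): 0.
Outer (θ): 0.

Therefore the triple integral equals 0.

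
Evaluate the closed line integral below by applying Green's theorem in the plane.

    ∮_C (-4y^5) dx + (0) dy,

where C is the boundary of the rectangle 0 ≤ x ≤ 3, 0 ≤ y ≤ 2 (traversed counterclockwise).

Green's theorem converts the closed line integral into a double integral over the enclosed region D:

    ∮_C P dx + Q dy = ∬_D (∂Q/∂x - ∂P/∂y) dA.

Here P = -4y^5, Q = 0, so

    ∂Q/∂x = 0,    ∂P/∂y = -20y^4,
    ∂Q/∂x - ∂P/∂y = 20y^4.

D is the region 0 ≤ x ≤ 3, 0 ≤ y ≤ 2. Evaluating the double integral:

    ∬_D (20y^4) dA = ∫_0^{3} ∫_0^{2} (20y^4) dy dx.

Inner (y from 0 to 2): 128.
Outer (x from 0 to 3): 384.

Therefore ∮_C P dx + Q dy = 384.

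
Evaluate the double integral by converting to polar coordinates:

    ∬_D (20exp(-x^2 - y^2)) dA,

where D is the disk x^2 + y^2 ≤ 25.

The region D is 0 ≤ r ≤ 5, 0 ≤ θ ≤ 2π in polar coordinates, where x = r cos(θ), y = r sin(θ), and dA = r dr dθ.

Under the substitution, the integrand becomes 20exp(-r^2), so

    ∬_D (20exp(-x^2 - y^2)) dA = ∫_{0}^{2π} ∫_{0}^{5} (20exp(-r^2)) · r dr dθ.

Inner integral (in r): ∫_{0}^{5} (20exp(-r^2)) · r dr = 10 - 10exp(-25).

Outer integral (in θ): ∫_{0}^{2π} (10 - 10exp(-25)) dθ = -20π exp(-25) + 20π.

Therefore ∬_D (20exp(-x^2 - y^2)) dA = -20π exp(-25) + 20π.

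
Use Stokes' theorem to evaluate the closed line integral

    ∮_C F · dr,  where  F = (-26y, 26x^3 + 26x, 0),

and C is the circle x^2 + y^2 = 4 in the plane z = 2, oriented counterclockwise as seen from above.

Let S be the flat disk x^2 + y^2 ≤ 4 in the plane z = 2, with upward unit normal n̂ = ẑ. By Stokes' theorem,

    ∮_C F · dr = ∬_S (∇ × F) · n̂ dS = ∬_D (curl F)_z dA,

where D is the disk x^2 + y^2 ≤ 4.

Compute the curl of F = (-26y, 26x^3 + 26x, 0):
    (∇ × F)_x = ∂F_z/∂y - ∂F_y/∂z = 0,
    (∇ × F)_y = ∂F_x/∂z - ∂F_z/∂x = 0,
    (∇ × F)_z = ∂F_y/∂x - ∂F_x/∂y = 78x^2 + 52.

On z = 2, (curl F)_z = 78x^2 + 52.

Convert to polar (x = r cos θ, y = r sin θ, dA = r dr dθ); the integrand becomes 78r^2cos(θ)^2 + 52, so

    ∬_D (curl F)_z dA = ∫_0^{2π} ∫_0^{2} (78r^2cos(θ)^2 + 52) · r dr dθ.

Inner (r from 0 to 2): 312cos(θ)^2 + 104.
Outer (θ from 0 to 2π): 520π.

Therefore ∮_C F · dr = 520π.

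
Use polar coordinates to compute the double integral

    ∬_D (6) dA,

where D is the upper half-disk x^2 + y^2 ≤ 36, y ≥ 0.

The region D is 0 ≤ r ≤ 6, 0 ≤ θ ≤ π in polar coordinates, where x = r cos(θ), y = r sin(θ), and dA = r dr dθ.

Under the substitution, the integrand becomes 6, so

    ∬_D (6) dA = ∫_{0}^{π} ∫_{0}^{6} (6) · r dr dθ.

Inner integral (in r): ∫_{0}^{6} (6) · r dr = 108.

Outer integral (in θ): ∫_{0}^{π} (108) dθ = 108π.

Therefore ∬_D (6) dA = 108π.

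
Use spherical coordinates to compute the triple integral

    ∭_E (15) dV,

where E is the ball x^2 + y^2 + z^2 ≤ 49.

In spherical coordinates, x = ρ sin(φ) cos(θ), y = ρ sin(φ) sin(θ), z = ρ cos(φ), and dV = ρ^2 sin(φ) dρ dφ dθ.

The integrand becomes 15, so

    ∭_E (15) dV = ∫_{0}^{2π} ∫_{0}^{π} ∫_{0}^{7} (15) · ρ^2 sin(φ) dρ dφ dθ.

Inner (ρ): 1715sin(φ).
Middle (φ): 3430.
Outer (θ): 6860π.

Therefore the triple integral equals 6860π.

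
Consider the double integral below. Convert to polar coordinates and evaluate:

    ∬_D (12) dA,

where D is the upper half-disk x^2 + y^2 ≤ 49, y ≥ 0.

The region D is 0 ≤ r ≤ 7, 0 ≤ θ ≤ π in polar coordinates, where x = r cos(θ), y = r sin(θ), and dA = r dr dθ.

Under the substitution, the integrand becomes 12, so

    ∬_D (12) dA = ∫_{0}^{π} ∫_{0}^{7} (12) · r dr dθ.

Inner integral (in r): ∫_{0}^{7} (12) · r dr = 294.

Outer integral (in θ): ∫_{0}^{π} (294) dθ = 294π.

Therefore ∬_D (12) dA = 294π.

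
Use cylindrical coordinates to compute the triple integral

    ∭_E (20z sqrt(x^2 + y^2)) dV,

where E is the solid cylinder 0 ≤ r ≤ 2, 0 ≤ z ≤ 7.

In cylindrical coordinates, x = r cos(θ), y = r sin(θ), z = z, and dV = r dr dθ dz.

The integrand becomes 20r z, so

    ∭_E (20z sqrt(x^2 + y^2)) dV = ∫_{0}^{2π} ∫_{0}^{2} ∫_{0}^{7} (20r z) · r dz dr dθ.

Inner (z): 490r^2.
Middle (r from 0 to 2): 3920/3.
Outer (θ): 7840π/3.

Therefore the triple integral equals 7840π/3.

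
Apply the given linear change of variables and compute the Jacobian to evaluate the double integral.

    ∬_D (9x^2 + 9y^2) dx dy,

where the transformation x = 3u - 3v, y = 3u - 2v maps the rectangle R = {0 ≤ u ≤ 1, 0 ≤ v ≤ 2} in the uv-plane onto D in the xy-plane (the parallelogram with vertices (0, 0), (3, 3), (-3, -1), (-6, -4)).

Compute the Jacobian determinant of (x, y) with respect to (u, v):

    ∂(x,y)/∂(u,v) = | 3  -3 | = (3)(-2) - (-3)(3) = 3.
                   | 3  -2 |

Its absolute value is |J| = 3 (the area scaling factor).

Substituting x = 3u - 3v, y = 3u - 2v into the integrand,

    9x^2 + 9y^2 → 162u^2 - 270u v + 117v^2,

so the integral becomes

    ∬_R (162u^2 - 270u v + 117v^2) · |J| du dv = ∫_0^1 ∫_0^2 (486u^2 - 810u v + 351v^2) dv du.

Inner (v): 972u^2 - 1620u + 936.
Outer (u): 450.

Therefore ∬_D (9x^2 + 9y^2) dx dy = 450.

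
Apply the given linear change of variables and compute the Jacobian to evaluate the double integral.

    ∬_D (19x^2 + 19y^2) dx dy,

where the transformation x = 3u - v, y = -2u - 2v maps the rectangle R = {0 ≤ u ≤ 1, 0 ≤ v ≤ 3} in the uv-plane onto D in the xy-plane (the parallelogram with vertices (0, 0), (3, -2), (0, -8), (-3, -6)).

Compute the Jacobian determinant of (x, y) with respect to (u, v):

    ∂(x,y)/∂(u,v) = | 3  -1 | = (3)(-2) - (-1)(-2) = -8.
                   | -2  -2 |

Its absolute value is |J| = 8 (the area scaling factor).

Substituting x = 3u - v, y = -2u - 2v into the integrand,

    19x^2 + 19y^2 → 247u^2 + 38u v + 95v^2,

so the integral becomes

    ∬_R (247u^2 + 38u v + 95v^2) · |J| du dv = ∫_0^1 ∫_0^3 (1976u^2 + 304u v + 760v^2) dv du.

Inner (v): 5928u^2 + 1368u + 6840.
Outer (u): 9500.

Therefore ∬_D (19x^2 + 19y^2) dx dy = 9500.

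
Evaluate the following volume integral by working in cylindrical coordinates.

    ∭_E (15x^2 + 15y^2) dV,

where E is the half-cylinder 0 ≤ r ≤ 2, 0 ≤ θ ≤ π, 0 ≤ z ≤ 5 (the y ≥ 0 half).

In cylindrical coordinates, x = r cos(θ), y = r sin(θ), z = z, and dV = r dr dθ dz.

The integrand becomes 15r^2, so

    ∭_E (15x^2 + 15y^2) dV = ∫_{0}^{π} ∫_{0}^{2} ∫_{0}^{5} (15r^2) · r dz dr dθ.

Inner (z): 75r^3.
Middle (r from 0 to 2): 300.
Outer (θ): 300π.

Therefore the triple integral equals 300π.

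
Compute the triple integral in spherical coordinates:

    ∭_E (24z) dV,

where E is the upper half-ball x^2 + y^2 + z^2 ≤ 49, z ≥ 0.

In spherical coordinates, x = ρ sin(φ) cos(θ), y = ρ sin(φ) sin(θ), z = ρ cos(φ), and dV = ρ^2 sin(φ) dρ dφ dθ.

The integrand becomes 24ρ cos(φ), so

    ∭_E (24z) dV = ∫_{0}^{2π} ∫_{0}^{π/2} ∫_{0}^{7} (24ρ cos(φ)) · ρ^2 sin(φ) dρ dφ dθ.

Inner (ρ): 7203sin(2φ).
Middle (φ): 7203.
Outer (θ): 14406π.

Therefore the triple integral equals 14406π.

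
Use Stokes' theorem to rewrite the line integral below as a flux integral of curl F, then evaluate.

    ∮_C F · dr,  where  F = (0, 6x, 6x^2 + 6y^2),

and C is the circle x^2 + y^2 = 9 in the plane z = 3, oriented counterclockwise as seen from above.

Let S be the flat disk x^2 + y^2 ≤ 9 in the plane z = 3, with upward unit normal n̂ = ẑ. By Stokes' theorem,

    ∮_C F · dr = ∬_S (∇ × F) · n̂ dS = ∬_D (curl F)_z dA,

where D is the disk x^2 + y^2 ≤ 9.

Compute the curl of F = (0, 6x, 6x^2 + 6y^2):
    (∇ × F)_x = ∂F_z/∂y - ∂F_y/∂z = 12y,
    (∇ × F)_y = ∂F_x/∂z - ∂F_z/∂x = -12x,
    (∇ × F)_z = ∂F_y/∂x - ∂F_x/∂y = 6.

On z = 3, (curl F)_z = 6.

Convert to polar (x = r cos θ, y = r sin θ, dA = r dr dθ); the integrand becomes 6, so

    ∬_D (curl F)_z dA = ∫_0^{2π} ∫_0^{3} (6) · r dr dθ.

Inner (r from 0 to 3): 27.
Outer (θ from 0 to 2π): 54π.

Therefore ∮_C F · dr = 54π.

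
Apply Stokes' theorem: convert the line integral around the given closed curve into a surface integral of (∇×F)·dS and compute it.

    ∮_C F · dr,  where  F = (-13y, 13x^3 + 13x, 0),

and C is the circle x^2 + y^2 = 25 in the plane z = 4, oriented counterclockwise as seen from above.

Let S be the flat disk x^2 + y^2 ≤ 25 in the plane z = 4, with upward unit normal n̂ = ẑ. By Stokes' theorem,

    ∮_C F · dr = ∬_S (∇ × F) · n̂ dS = ∬_D (curl F)_z dA,

where D is the disk x^2 + y^2 ≤ 25.

Compute the curl of F = (-13y, 13x^3 + 13x, 0):
    (∇ × F)_x = ∂F_z/∂y - ∂F_y/∂z = 0,
    (∇ × F)_y = ∂F_x/∂z - ∂F_z/∂x = 0,
    (∇ × F)_z = ∂F_y/∂x - ∂F_x/∂y = 39x^2 + 26.

On z = 4, (curl F)_z = 39x^2 + 26.

Convert to polar (x = r cos θ, y = r sin θ, dA = r dr dθ); the integrand becomes 39r^2cos(θ)^2 + 26, so

    ∬_D (curl F)_z dA = ∫_0^{2π} ∫_0^{5} (39r^2cos(θ)^2 + 26) · r dr dθ.

Inner (r from 0 to 5): 24375cos(θ)^2/4 + 325.
Outer (θ from 0 to 2π): 26975π/4.

Therefore ∮_C F · dr = 26975π/4.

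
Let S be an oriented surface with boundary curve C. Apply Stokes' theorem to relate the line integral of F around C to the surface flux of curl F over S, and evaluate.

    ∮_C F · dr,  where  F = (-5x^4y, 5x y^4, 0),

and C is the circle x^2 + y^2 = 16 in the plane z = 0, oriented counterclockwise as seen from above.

Let S be the flat disk x^2 + y^2 ≤ 16 in the plane z = 0, with upward unit normal n̂ = ẑ. By Stokes' theorem,

    ∮_C F · dr = ∬_S (∇ × F) · n̂ dS = ∬_D (curl F)_z dA,

where D is the disk x^2 + y^2 ≤ 16.

Compute the curl of F = (-5x^4y, 5x y^4, 0):
    (∇ × F)_x = ∂F_z/∂y - ∂F_y/∂z = 0,
    (∇ × F)_y = ∂F_x/∂z - ∂F_z/∂x = 0,
    (∇ × F)_z = ∂F_y/∂x - ∂F_x/∂y = 5x^4 + 5y^4.

On z = 0, (curl F)_z = 5x^4 + 5y^4.

Convert to polar (x = r cos θ, y = r sin θ, dA = r dr dθ); the integrand becomes 5r^4(sin(θ)^4 + cos(θ)^4), so

    ∬_D (curl F)_z dA = ∫_0^{2π} ∫_0^{4} (5r^4(sin(θ)^4 + cos(θ)^4)) · r dr dθ.

Inner (r from 0 to 4): 10240sin(θ)^4/3 + 10240cos(θ)^4/3.
Outer (θ from 0 to 2π): 5120π.

Therefore ∮_C F · dr = 5120π.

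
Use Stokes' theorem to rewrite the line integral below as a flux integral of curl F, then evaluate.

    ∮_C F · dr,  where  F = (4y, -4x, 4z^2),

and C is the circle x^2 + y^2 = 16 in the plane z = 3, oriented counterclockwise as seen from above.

Let S be the flat disk x^2 + y^2 ≤ 16 in the plane z = 3, with upward unit normal n̂ = ẑ. By Stokes' theorem,

    ∮_C F · dr = ∬_S (∇ × F) · n̂ dS = ∬_D (curl F)_z dA,

where D is the disk x^2 + y^2 ≤ 16.

Compute the curl of F = (4y, -4x, 4z^2):
    (∇ × F)_x = ∂F_z/∂y - ∂F_y/∂z = 0,
    (∇ × F)_y = ∂F_x/∂z - ∂F_z/∂x = 0,
    (∇ × F)_z = ∂F_y/∂x - ∂F_x/∂y = -8.

On z = 3, (curl F)_z = -8.

Convert to polar (x = r cos θ, y = r sin θ, dA = r dr dθ); the integrand becomes -8, so

    ∬_D (curl F)_z dA = ∫_0^{2π} ∫_0^{4} (-8) · r dr dθ.

Inner (r from 0 to 4): -64.
Outer (θ from 0 to 2π): -128π.

Therefore ∮_C F · dr = -128π.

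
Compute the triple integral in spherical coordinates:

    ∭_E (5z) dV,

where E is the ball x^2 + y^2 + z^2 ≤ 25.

In spherical coordinates, x = ρ sin(φ) cos(θ), y = ρ sin(φ) sin(θ), z = ρ cos(φ), and dV = ρ^2 sin(φ) dρ dφ dθ.

The integrand becomes 5ρ cos(φ), so

    ∭_E (5z) dV = ∫_{0}^{2π} ∫_{0}^{π} ∫_{0}^{5} (5ρ cos(φ)) · ρ^2 sin(φ) dρ dφ dθ.

Inner (ρ): 3125sin(2φ)/8.
Middle (φ): 0.
Outer (θ): 0.

Therefore the triple integral equals 0.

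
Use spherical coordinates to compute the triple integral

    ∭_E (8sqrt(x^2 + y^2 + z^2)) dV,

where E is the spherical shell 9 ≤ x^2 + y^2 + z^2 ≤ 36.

In spherical coordinates, x = ρ sin(φ) cos(θ), y = ρ sin(φ) sin(θ), z = ρ cos(φ), and dV = ρ^2 sin(φ) dρ dφ dθ.

The integrand becomes 8ρ, so

    ∭_E (8sqrt(x^2 + y^2 + z^2)) dV = ∫_{0}^{2π} ∫_{0}^{π} ∫_{3}^{6} (8ρ) · ρ^2 sin(φ) dρ dφ dθ.

Inner (ρ): 2430sin(φ).
Middle (φ): 4860.
Outer (θ): 9720π.

Therefore the triple integral equals 9720π.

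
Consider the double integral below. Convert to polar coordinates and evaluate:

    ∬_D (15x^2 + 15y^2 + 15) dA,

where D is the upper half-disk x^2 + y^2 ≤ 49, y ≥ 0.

The region D is 0 ≤ r ≤ 7, 0 ≤ θ ≤ π in polar coordinates, where x = r cos(θ), y = r sin(θ), and dA = r dr dθ.

Under the substitution, the integrand becomes 15r^2 + 15, so

    ∬_D (15x^2 + 15y^2 + 15) dA = ∫_{0}^{π} ∫_{0}^{7} (15r^2 + 15) · r dr dθ.

Inner integral (in r): ∫_{0}^{7} (15r^2 + 15) · r dr = 37485/4.

Outer integral (in θ): ∫_{0}^{π} (37485/4) dθ = 37485π/4.

Therefore ∬_D (15x^2 + 15y^2 + 15) dA = 37485π/4.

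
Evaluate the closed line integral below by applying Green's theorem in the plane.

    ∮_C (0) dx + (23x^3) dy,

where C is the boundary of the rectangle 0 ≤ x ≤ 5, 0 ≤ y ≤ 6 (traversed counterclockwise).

Green's theorem converts the closed line integral into a double integral over the enclosed region D:

    ∮_C P dx + Q dy = ∬_D (∂Q/∂x - ∂P/∂y) dA.

Here P = 0, Q = 23x^3, so

    ∂Q/∂x = 69x^2,    ∂P/∂y = 0,
    ∂Q/∂x - ∂P/∂y = 69x^2.

D is the region 0 ≤ x ≤ 5, 0 ≤ y ≤ 6. Evaluating the double integral:

    ∬_D (69x^2) dA = ∫_0^{5} ∫_0^{6} (69x^2) dy dx.

Inner (y from 0 to 6): 414x^2.
Outer (x from 0 to 5): 17250.

Therefore ∮_C P dx + Q dy = 17250.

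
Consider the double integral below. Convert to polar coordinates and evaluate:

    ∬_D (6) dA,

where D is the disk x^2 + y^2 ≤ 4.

The region D is 0 ≤ r ≤ 2, 0 ≤ θ ≤ 2π in polar coordinates, where x = r cos(θ), y = r sin(θ), and dA = r dr dθ.

Under the substitution, the integrand becomes 6, so

    ∬_D (6) dA = ∫_{0}^{2π} ∫_{0}^{2} (6) · r dr dθ.

Inner integral (in r): ∫_{0}^{2} (6) · r dr = 12.

Outer integral (in θ): ∫_{0}^{2π} (12) dθ = 24π.

Therefore ∬_D (6) dA = 24π.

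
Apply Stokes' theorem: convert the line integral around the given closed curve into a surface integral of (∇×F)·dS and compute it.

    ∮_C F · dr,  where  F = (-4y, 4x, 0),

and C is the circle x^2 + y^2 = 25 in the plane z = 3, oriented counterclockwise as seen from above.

Let S be the flat disk x^2 + y^2 ≤ 25 in the plane z = 3, with upward unit normal n̂ = ẑ. By Stokes' theorem,

    ∮_C F · dr = ∬_S (∇ × F) · n̂ dS = ∬_D (curl F)_z dA,

where D is the disk x^2 + y^2 ≤ 25.

Compute the curl of F = (-4y, 4x, 0):
    (∇ × F)_x = ∂F_z/∂y - ∂F_y/∂z = 0,
    (∇ × F)_y = ∂F_x/∂z - ∂F_z/∂x = 0,
    (∇ × F)_z = ∂F_y/∂x - ∂F_x/∂y = 8.

On z = 3, (curl F)_z = 8.

Convert to polar (x = r cos θ, y = r sin θ, dA = r dr dθ); the integrand becomes 8, so

    ∬_D (curl F)_z dA = ∫_0^{2π} ∫_0^{5} (8) · r dr dθ.

Inner (r from 0 to 5): 100.
Outer (θ from 0 to 2π): 200π.

Therefore ∮_C F · dr = 200π.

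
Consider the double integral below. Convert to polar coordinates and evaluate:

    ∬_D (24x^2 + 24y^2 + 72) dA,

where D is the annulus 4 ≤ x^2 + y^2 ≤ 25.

The region D is 2 ≤ r ≤ 5, 0 ≤ θ ≤ 2π in polar coordinates, where x = r cos(θ), y = r sin(θ), and dA = r dr dθ.

Under the substitution, the integrand becomes 24r^2 + 72, so

    ∬_D (24x^2 + 24y^2 + 72) dA = ∫_{0}^{2π} ∫_{2}^{5} (24r^2 + 72) · r dr dθ.

Inner integral (in r): ∫_{2}^{5} (24r^2 + 72) · r dr = 4410.

Outer integral (in θ): ∫_{0}^{2π} (4410) dθ = 8820π.

Therefore ∬_D (24x^2 + 24y^2 + 72) dA = 8820π.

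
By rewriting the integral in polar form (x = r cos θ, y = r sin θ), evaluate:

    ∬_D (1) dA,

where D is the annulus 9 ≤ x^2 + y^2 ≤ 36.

The region D is 3 ≤ r ≤ 6, 0 ≤ θ ≤ 2π in polar coordinates, where x = r cos(θ), y = r sin(θ), and dA = r dr dθ.

Under the substitution, the integrand becomes 1, so

    ∬_D (1) dA = ∫_{0}^{2π} ∫_{3}^{6} (1) · r dr dθ.

Inner integral (in r): ∫_{3}^{6} (1) · r dr = 27/2.

Outer integral (in θ): ∫_{0}^{2π} (27/2) dθ = 27π.

Therefore ∬_D (1) dA = 27π.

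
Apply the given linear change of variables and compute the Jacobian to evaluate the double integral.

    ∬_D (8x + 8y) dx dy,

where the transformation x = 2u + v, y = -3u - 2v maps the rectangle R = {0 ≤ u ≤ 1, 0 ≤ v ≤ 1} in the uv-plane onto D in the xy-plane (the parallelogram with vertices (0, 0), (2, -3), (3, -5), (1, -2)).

Compute the Jacobian determinant of (x, y) with respect to (u, v):

    ∂(x,y)/∂(u,v) = | 2  1 | = (2)(-2) - (1)(-3) = -1.
                   | -3  -2 |

Its absolute value is |J| = 1 (the area scaling factor).

Substituting x = 2u + v, y = -3u - 2v into the integrand,

    8x + 8y → -8u - 8v,

so the integral becomes

    ∬_R (-8u - 8v) · |J| du dv = ∫_0^1 ∫_0^1 (-8u - 8v) dv du.

Inner (v): -8u - 4.
Outer (u): -8.

Therefore ∬_D (8x + 8y) dx dy = -8.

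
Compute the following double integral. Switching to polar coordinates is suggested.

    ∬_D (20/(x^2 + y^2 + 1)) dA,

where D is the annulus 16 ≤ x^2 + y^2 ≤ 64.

The region D is 4 ≤ r ≤ 8, 0 ≤ θ ≤ 2π in polar coordinates, where x = r cos(θ), y = r sin(θ), and dA = r dr dθ.

Under the substitution, the integrand becomes 20/(r^2 + 1), so

    ∬_D (20/(x^2 + y^2 + 1)) dA = ∫_{0}^{2π} ∫_{4}^{8} (20/(r^2 + 1)) · r dr dθ.

Inner integral (in r): ∫_{4}^{8} (20/(r^2 + 1)) · r dr = log(1346274334462890625/2015993900449).

Outer integral (in θ): ∫_{0}^{2π} (log(1346274334462890625/2015993900449)) dθ = log((1346274334462890625/2015993900449)^(2π)).

Therefore ∬_D (20/(x^2 + y^2 + 1)) dA = log((1346274334462890625/2015993900449)^(2π)).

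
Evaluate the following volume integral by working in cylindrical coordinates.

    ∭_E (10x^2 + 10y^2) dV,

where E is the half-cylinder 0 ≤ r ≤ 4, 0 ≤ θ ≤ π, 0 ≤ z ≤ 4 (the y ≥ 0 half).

In cylindrical coordinates, x = r cos(θ), y = r sin(θ), z = z, and dV = r dr dθ dz.

The integrand becomes 10r^2, so

    ∭_E (10x^2 + 10y^2) dV = ∫_{0}^{π} ∫_{0}^{4} ∫_{0}^{4} (10r^2) · r dz dr dθ.

Inner (z): 40r^3.
Middle (r from 0 to 4): 2560.
Outer (θ): 2560π.

Therefore the triple integral equals 2560π.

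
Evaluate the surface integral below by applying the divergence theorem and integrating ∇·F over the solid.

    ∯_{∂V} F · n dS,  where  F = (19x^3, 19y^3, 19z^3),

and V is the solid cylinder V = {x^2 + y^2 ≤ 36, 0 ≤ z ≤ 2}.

By the divergence theorem,

    ∯_{∂V} F · n dS = ∭_V (∇ · F) dV.

Compute the divergence:
    ∇ · F = ∂F_x/∂x + ∂F_y/∂y + ∂F_z/∂z = 57x^2 + 57y^2 + 57z^2.

In cylindrical coordinates, x = r cos(θ), y = r sin(θ), z = z, dV = r dr dθ dz, with 0 ≤ r ≤ 6, 0 ≤ θ ≤ 2π, 0 ≤ z ≤ 2.

The integrand, after substitution and multiplying by the volume element, becomes (57r^2 + 57z^2) · r, so

    ∭_V (∇·F) dV = ∫_0^{2π} ∫_0^{6} ∫_0^{2} (57r^2 + 57z^2) · r dz dr dθ.

Inner (z from 0 to 2): 114r^3 + 152r.
Middle (r from 0 to 6): 39672.
Outer (θ from 0 to 2π): 79344π.

Therefore ∯_{∂V} F · n dS = 79344π.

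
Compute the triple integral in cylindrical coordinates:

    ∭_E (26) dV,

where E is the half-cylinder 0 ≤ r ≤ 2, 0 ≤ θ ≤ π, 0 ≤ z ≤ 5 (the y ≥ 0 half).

In cylindrical coordinates, x = r cos(θ), y = r sin(θ), z = z, and dV = r dr dθ dz.

The integrand becomes 26, so

    ∭_E (26) dV = ∫_{0}^{π} ∫_{0}^{2} ∫_{0}^{5} (26) · r dz dr dθ.

Inner (z): 130r.
Middle (r from 0 to 2): 260.
Outer (θ): 260π.

Therefore the triple integral equals 260π.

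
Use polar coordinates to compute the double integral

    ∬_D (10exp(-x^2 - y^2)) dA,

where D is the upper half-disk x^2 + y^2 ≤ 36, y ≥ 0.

The region D is 0 ≤ r ≤ 6, 0 ≤ θ ≤ π in polar coordinates, where x = r cos(θ), y = r sin(θ), and dA = r dr dθ.

Under the substitution, the integrand becomes 10exp(-r^2), so

    ∬_D (10exp(-x^2 - y^2)) dA = ∫_{0}^{π} ∫_{0}^{6} (10exp(-r^2)) · r dr dθ.

Inner integral (in r): ∫_{0}^{6} (10exp(-r^2)) · r dr = 5 - 5exp(-36).

Outer integral (in θ): ∫_{0}^{π} (5 - 5exp(-36)) dθ = -5π exp(-36) + 5π.

Therefore ∬_D (10exp(-x^2 - y^2)) dA = -5π exp(-36) + 5π.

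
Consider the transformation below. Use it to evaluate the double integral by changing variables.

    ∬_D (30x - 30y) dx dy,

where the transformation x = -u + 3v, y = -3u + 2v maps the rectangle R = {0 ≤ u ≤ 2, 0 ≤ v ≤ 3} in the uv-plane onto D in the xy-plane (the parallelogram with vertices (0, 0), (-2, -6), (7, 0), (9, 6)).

Compute the Jacobian determinant of (x, y) with respect to (u, v):

    ∂(x,y)/∂(u,v) = | -1  3 | = (-1)(2) - (3)(-3) = 7.
                   | -3  2 |

Its absolute value is |J| = 7 (the area scaling factor).

Substituting x = -u + 3v, y = -3u + 2v into the integrand,

    30x - 30y → 60u + 30v,

so the integral becomes

    ∬_R (60u + 30v) · |J| du dv = ∫_0^2 ∫_0^3 (420u + 210v) dv du.

Inner (v): 1260u + 945.
Outer (u): 4410.

Therefore ∬_D (30x - 30y) dx dy = 4410.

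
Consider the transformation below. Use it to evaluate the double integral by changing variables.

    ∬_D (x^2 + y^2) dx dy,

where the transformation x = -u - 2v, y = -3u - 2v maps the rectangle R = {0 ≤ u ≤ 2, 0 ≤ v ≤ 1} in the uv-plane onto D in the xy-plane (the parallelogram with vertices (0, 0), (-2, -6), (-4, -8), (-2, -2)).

Compute the Jacobian determinant of (x, y) with respect to (u, v):

    ∂(x,y)/∂(u,v) = | -1  -2 | = (-1)(-2) - (-2)(-3) = -4.
                   | -3  -2 |

Its absolute value is |J| = 4 (the area scaling factor).

Substituting x = -u - 2v, y = -3u - 2v into the integrand,

    x^2 + y^2 → 10u^2 + 16u v + 8v^2,

so the integral becomes

    ∬_R (10u^2 + 16u v + 8v^2) · |J| du dv = ∫_0^2 ∫_0^1 (40u^2 + 64u v + 32v^2) dv du.

Inner (v): 40u^2 + 32u + 32/3.
Outer (u): 192.

Therefore ∬_D (x^2 + y^2) dx dy = 192.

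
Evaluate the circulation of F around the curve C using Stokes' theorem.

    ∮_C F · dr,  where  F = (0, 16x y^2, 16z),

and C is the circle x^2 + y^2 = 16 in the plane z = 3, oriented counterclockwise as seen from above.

Let S be the flat disk x^2 + y^2 ≤ 16 in the plane z = 3, with upward unit normal n̂ = ẑ. By Stokes' theorem,

    ∮_C F · dr = ∬_S (∇ × F) · n̂ dS = ∬_D (curl F)_z dA,

where D is the disk x^2 + y^2 ≤ 16.

Compute the curl of F = (0, 16x y^2, 16z):
    (∇ × F)_x = ∂F_z/∂y - ∂F_y/∂z = 0,
    (∇ × F)_y = ∂F_x/∂z - ∂F_z/∂x = 0,
    (∇ × F)_z = ∂F_y/∂x - ∂F_x/∂y = 16y^2.

On z = 3, (curl F)_z = 16y^2.

Convert to polar (x = r cos θ, y = r sin θ, dA = r dr dθ); the integrand becomes 16r^2sin(θ)^2, so

    ∬_D (curl F)_z dA = ∫_0^{2π} ∫_0^{4} (16r^2sin(θ)^2) · r dr dθ.

Inner (r from 0 to 4): 1024sin(θ)^2.
Outer (θ from 0 to 2π): 1024π.

Therefore ∮_C F · dr = 1024π.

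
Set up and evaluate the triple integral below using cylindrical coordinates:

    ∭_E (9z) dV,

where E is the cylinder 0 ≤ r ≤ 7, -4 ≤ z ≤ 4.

In cylindrical coordinates, x = r cos(θ), y = r sin(θ), z = z, and dV = r dr dθ dz.

The integrand becomes 9z, so

    ∭_E (9z) dV = ∫_{0}^{2π} ∫_{0}^{7} ∫_{-4}^{4} (9z) · r dz dr dθ.

Inner (z): 0.
Middle (r from 0 to 7): 0.
Outer (θ): 0.

Therefore the triple integral equals 0.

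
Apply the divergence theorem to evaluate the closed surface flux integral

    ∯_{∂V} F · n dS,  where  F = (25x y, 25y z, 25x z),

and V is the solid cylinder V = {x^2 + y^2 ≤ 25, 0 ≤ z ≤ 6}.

By the divergence theorem,

    ∯_{∂V} F · n dS = ∭_V (∇ · F) dV.

Compute the divergence:
    ∇ · F = ∂F_x/∂x + ∂F_y/∂y + ∂F_z/∂z = 25y + 25z + 25x = 25x + 25y + 25z.

In cylindrical coordinates, x = r cos(θ), y = r sin(θ), z = z, dV = r dr dθ dz, with 0 ≤ r ≤ 5, 0 ≤ θ ≤ 2π, 0 ≤ z ≤ 6.

The integrand, after substitution and multiplying by the volume element, becomes (25sqrt(2)r sin(θ + π/4) + 25z) · r, so

    ∭_V (∇·F) dV = ∫_0^{2π} ∫_0^{5} ∫_0^{6} (25sqrt(2)r sin(θ + π/4) + 25z) · r dz dr dθ.

Inner (z from 0 to 6): 150r (sqrt(2)r sin(θ + π/4) + 3).
Middle (r from 0 to 5): 6250sqrt(2)sin(θ + π/4) + 5625.
Outer (θ from 0 to 2π): 11250π.

Therefore ∯_{∂V} F · n dS = 11250π.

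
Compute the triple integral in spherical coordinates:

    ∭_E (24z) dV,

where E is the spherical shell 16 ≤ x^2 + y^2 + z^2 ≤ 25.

In spherical coordinates, x = ρ sin(φ) cos(θ), y = ρ sin(φ) sin(θ), z = ρ cos(φ), and dV = ρ^2 sin(φ) dρ dφ dθ.

The integrand becomes 24ρ cos(φ), so

    ∭_E (24z) dV = ∫_{0}^{2π} ∫_{0}^{π} ∫_{4}^{5} (24ρ cos(φ)) · ρ^2 sin(φ) dρ dφ dθ.

Inner (ρ): 1107sin(2φ).
Middle (φ): 0.
Outer (θ): 0.

Therefore the triple integral equals 0.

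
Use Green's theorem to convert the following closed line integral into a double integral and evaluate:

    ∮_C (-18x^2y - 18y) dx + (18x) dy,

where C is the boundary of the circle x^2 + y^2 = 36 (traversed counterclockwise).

Green's theorem converts the closed line integral into a double integral over the enclosed region D:

    ∮_C P dx + Q dy = ∬_D (∂Q/∂x - ∂P/∂y) dA.

Here P = -18x^2y - 18y, Q = 18x, so

    ∂Q/∂x = 18,    ∂P/∂y = -18x^2 - 18,
    ∂Q/∂x - ∂P/∂y = 18x^2 + 36.

D is the region x^2 + y^2 ≤ 36. Evaluating the double integral:

In polar coordinates (x = r cos θ, y = r sin θ, dA = r dr dθ) the integrand becomes 18r^2cos(θ)^2 + 36, so

    ∬_D (18x^2 + 36) dA = ∫_0^{2π} ∫_0^{6} (18r^2cos(θ)^2 + 36) · r dr dθ.

Inner (r from 0 to 6): 5832cos(θ)^2 + 648.
Outer (θ from 0 to 2π): 7128π.

Therefore ∮_C P dx + Q dy = 7128π.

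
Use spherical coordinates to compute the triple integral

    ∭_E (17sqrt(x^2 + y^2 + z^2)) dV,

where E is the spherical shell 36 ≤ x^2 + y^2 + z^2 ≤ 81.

In spherical coordinates, x = ρ sin(φ) cos(θ), y = ρ sin(φ) sin(θ), z = ρ cos(φ), and dV = ρ^2 sin(φ) dρ dφ dθ.

The integrand becomes 17ρ, so

    ∭_E (17sqrt(x^2 + y^2 + z^2)) dV = ∫_{0}^{2π} ∫_{0}^{π} ∫_{6}^{9} (17ρ) · ρ^2 sin(φ) dρ dφ dθ.

Inner (ρ): 89505sin(φ)/4.
Middle (φ): 89505/2.
Outer (θ): 89505π.

Therefore the triple integral equals 89505π.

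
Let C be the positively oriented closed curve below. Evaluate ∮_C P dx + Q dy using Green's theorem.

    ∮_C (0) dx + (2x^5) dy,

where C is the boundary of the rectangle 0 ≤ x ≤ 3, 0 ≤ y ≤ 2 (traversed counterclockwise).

Green's theorem converts the closed line integral into a double integral over the enclosed region D:

    ∮_C P dx + Q dy = ∬_D (∂Q/∂x - ∂P/∂y) dA.

Here P = 0, Q = 2x^5, so

    ∂Q/∂x = 10x^4,    ∂P/∂y = 0,
    ∂Q/∂x - ∂P/∂y = 10x^4.

D is the region 0 ≤ x ≤ 3, 0 ≤ y ≤ 2. Evaluating the double integral:

    ∬_D (10x^4) dA = ∫_0^{3} ∫_0^{2} (10x^4) dy dx.

Inner (y from 0 to 2): 20x^4.
Outer (x from 0 to 3): 972.

Therefore ∮_C P dx + Q dy = 972.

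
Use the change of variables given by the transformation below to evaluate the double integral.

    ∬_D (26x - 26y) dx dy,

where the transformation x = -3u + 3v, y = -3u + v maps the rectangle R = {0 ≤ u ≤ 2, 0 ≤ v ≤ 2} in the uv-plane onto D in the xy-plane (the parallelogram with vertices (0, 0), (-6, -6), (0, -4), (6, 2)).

Compute the Jacobian determinant of (x, y) with respect to (u, v):

    ∂(x,y)/∂(u,v) = | -3  3 | = (-3)(1) - (3)(-3) = 6.
                   | -3  1 |

Its absolute value is |J| = 6 (the area scaling factor).

Substituting x = -3u + 3v, y = -3u + v into the integrand,

    26x - 26y → 52v,

so the integral becomes

    ∬_R (52v) · |J| du dv = ∫_0^2 ∫_0^2 (312v) dv du.

Inner (v): 624.
Outer (u): 1248.

Therefore ∬_D (26x - 26y) dx dy = 1248.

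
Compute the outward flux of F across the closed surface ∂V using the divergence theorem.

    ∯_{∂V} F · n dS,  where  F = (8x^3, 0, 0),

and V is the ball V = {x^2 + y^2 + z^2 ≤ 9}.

By the divergence theorem,

    ∯_{∂V} F · n dS = ∭_V (∇ · F) dV.

Compute the divergence:
    ∇ · F = ∂F_x/∂x + ∂F_y/∂y + ∂F_z/∂z = 24x^2 + 0 + 0 = 24x^2.

In spherical coordinates, x = ρ sin(φ) cos(θ), y = ρ sin(φ) sin(θ), z = ρ cos(φ), dV = ρ^2 sin(φ) dρ dφ dθ, with 0 ≤ ρ ≤ 3, 0 ≤ φ ≤ π, 0 ≤ θ ≤ 2π.

The integrand, after substitution and multiplying by the volume element, becomes (24ρ^2sin(φ)^2cos(θ)^2) · ρ^2 sin(φ), so

    ∭_V (∇·F) dV = ∫_0^{2π} ∫_0^{π} ∫_0^{3} (24ρ^2sin(φ)^2cos(θ)^2) · ρ^2 sin(φ) dρ dφ dθ.

Inner (ρ from 0 to 3): 5832sin(φ)^3cos(θ)^2/5.
Middle (φ from 0 to π): 7776cos(θ)^2/5.
Outer (θ from 0 to 2π): 7776π/5.

Therefore ∯_{∂V} F · n dS = 7776π/5.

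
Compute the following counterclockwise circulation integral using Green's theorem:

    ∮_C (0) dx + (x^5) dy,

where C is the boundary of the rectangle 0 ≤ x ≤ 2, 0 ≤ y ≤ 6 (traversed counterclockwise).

Green's theorem converts the closed line integral into a double integral over the enclosed region D:

    ∮_C P dx + Q dy = ∬_D (∂Q/∂x - ∂P/∂y) dA.

Here P = 0, Q = x^5, so

    ∂Q/∂x = 5x^4,    ∂P/∂y = 0,
    ∂Q/∂x - ∂P/∂y = 5x^4.

D is the region 0 ≤ x ≤ 2, 0 ≤ y ≤ 6. Evaluating the double integral:

    ∬_D (5x^4) dA = ∫_0^{2} ∫_0^{6} (5x^4) dy dx.

Inner (y from 0 to 6): 30x^4.
Outer (x from 0 to 2): 192.

Therefore ∮_C P dx + Q dy = 192.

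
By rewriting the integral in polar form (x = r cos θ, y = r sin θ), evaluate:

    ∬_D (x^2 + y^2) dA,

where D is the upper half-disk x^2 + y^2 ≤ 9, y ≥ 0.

The region D is 0 ≤ r ≤ 3, 0 ≤ θ ≤ π in polar coordinates, where x = r cos(θ), y = r sin(θ), and dA = r dr dθ.

Under the substitution, the integrand becomes r^2, so

    ∬_D (x^2 + y^2) dA = ∫_{0}^{π} ∫_{0}^{3} (r^2) · r dr dθ.

Inner integral (in r): ∫_{0}^{3} (r^2) · r dr = 81/4.

Outer integral (in θ): ∫_{0}^{π} (81/4) dθ = 81π/4.

Therefore ∬_D (x^2 + y^2) dA = 81π/4.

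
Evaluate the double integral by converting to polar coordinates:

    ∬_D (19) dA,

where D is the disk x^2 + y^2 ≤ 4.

The region D is 0 ≤ r ≤ 2, 0 ≤ θ ≤ 2π in polar coordinates, where x = r cos(θ), y = r sin(θ), and dA = r dr dθ.

Under the substitution, the integrand becomes 19, so

    ∬_D (19) dA = ∫_{0}^{2π} ∫_{0}^{2} (19) · r dr dθ.

Inner integral (in r): ∫_{0}^{2} (19) · r dr = 38.

Outer integral (in θ): ∫_{0}^{2π} (38) dθ = 76π.

Therefore ∬_D (19) dA = 76π.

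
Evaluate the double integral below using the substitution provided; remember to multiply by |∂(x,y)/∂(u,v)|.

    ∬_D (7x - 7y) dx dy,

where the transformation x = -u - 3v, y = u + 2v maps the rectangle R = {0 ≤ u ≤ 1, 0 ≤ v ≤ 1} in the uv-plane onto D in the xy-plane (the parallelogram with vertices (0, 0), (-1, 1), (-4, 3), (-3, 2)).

Compute the Jacobian determinant of (x, y) with respect to (u, v):

    ∂(x,y)/∂(u,v) = | -1  -3 | = (-1)(2) - (-3)(1) = 1.
                   | 1  2 |

Its absolute value is |J| = 1 (the area scaling factor).

Substituting x = -u - 3v, y = u + 2v into the integrand,

    7x - 7y → -14u - 35v,

so the integral becomes

    ∬_R (-14u - 35v) · |J| du dv = ∫_0^1 ∫_0^1 (-14u - 35v) dv du.

Inner (v): -14u - 35/2.
Outer (u): -49/2.

Therefore ∬_D (7x - 7y) dx dy = -49/2.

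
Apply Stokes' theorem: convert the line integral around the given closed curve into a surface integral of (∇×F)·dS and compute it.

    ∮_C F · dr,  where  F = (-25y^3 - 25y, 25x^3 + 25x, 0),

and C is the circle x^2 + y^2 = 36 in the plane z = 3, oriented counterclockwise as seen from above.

Let S be the flat disk x^2 + y^2 ≤ 36 in the plane z = 3, with upward unit normal n̂ = ẑ. By Stokes' theorem,

    ∮_C F · dr = ∬_S (∇ × F) · n̂ dS = ∬_D (curl F)_z dA,

where D is the disk x^2 + y^2 ≤ 36.

Compute the curl of F = (-25y^3 - 25y, 25x^3 + 25x, 0):
    (∇ × F)_x = ∂F_z/∂y - ∂F_y/∂z = 0,
    (∇ × F)_y = ∂F_x/∂z - ∂F_z/∂x = 0,
    (∇ × F)_z = ∂F_y/∂x - ∂F_x/∂y = 75x^2 + 75y^2 + 50.

On z = 3, (curl F)_z = 75x^2 + 75y^2 + 50.

Convert to polar (x = r cos θ, y = r sin θ, dA = r dr dθ); the integrand becomes 75r^2 + 50, so

    ∬_D (curl F)_z dA = ∫_0^{2π} ∫_0^{6} (75r^2 + 50) · r dr dθ.

Inner (r from 0 to 6): 25200.
Outer (θ from 0 to 2π): 50400π.

Therefore ∮_C F · dr = 50400π.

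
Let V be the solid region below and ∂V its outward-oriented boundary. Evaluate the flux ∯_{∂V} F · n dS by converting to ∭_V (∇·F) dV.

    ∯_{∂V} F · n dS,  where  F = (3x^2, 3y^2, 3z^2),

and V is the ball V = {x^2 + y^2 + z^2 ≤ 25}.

By the divergence theorem,

    ∯_{∂V} F · n dS = ∭_V (∇ · F) dV.

Compute the divergence:
    ∇ · F = ∂F_x/∂x + ∂F_y/∂y + ∂F_z/∂z = 6x + 6y + 6z.

In spherical coordinates, x = ρ sin(φ) cos(θ), y = ρ sin(φ) sin(θ), z = ρ cos(φ), dV = ρ^2 sin(φ) dρ dφ dθ, with 0 ≤ ρ ≤ 5, 0 ≤ φ ≤ π, 0 ≤ θ ≤ 2π.

The integrand, after substitution and multiplying by the volume element, becomes (6ρ (sqrt(2)sin(φ)sin(θ + π/4) + cos(φ))) · ρ^2 sin(φ), so

    ∭_V (∇·F) dV = ∫_0^{2π} ∫_0^{π} ∫_0^{5} (6ρ (sqrt(2)sin(φ)sin(θ + π/4) + cos(φ))) · ρ^2 sin(φ) dρ dφ dθ.

Inner (ρ from 0 to 5): 1875(sqrt(2)sin(φ)sin(θ + π/4) + cos(φ))sin(φ)/2.
Middle (φ from 0 to π): 1875sqrt(2)π sin(θ + π/4)/4.
Outer (θ from 0 to 2π): 0.

Therefore ∯_{∂V} F · n dS = 0.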